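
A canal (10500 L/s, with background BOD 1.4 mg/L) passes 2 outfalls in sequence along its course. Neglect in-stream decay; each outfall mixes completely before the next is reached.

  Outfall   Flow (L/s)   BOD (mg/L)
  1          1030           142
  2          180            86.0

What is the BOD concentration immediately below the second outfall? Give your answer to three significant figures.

Below outfall 1: Q → 11530 L/s, C = (10500·1.400 + 1030·142.0)/11530 = 13.96 mg/L.
Below outfall 2: Q → 11710 L/s, C = (11530·13.96 + 180.0·86.00)/11710 = 15.07 mg/L.

15.1 mg/L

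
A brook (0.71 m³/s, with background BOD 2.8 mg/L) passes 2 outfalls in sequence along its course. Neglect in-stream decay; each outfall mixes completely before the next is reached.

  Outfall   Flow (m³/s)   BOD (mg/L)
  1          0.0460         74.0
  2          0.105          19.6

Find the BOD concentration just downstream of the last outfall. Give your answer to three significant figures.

8.65 mg/L

Below outfall 1: Q → 0.7560 m³/s, C = (0.7100·2.800 + 0.04600·74.00)/0.7560 = 7.132 mg/L.
Below outfall 2: Q → 0.8610 m³/s, C = (0.7560·7.132 + 0.1050·19.60)/0.8610 = 8.653 mg/L.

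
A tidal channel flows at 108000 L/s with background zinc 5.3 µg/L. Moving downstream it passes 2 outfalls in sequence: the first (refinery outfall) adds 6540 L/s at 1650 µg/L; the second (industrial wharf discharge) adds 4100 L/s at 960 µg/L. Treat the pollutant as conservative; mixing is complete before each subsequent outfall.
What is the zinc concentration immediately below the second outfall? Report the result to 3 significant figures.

Outfall 1: combined Q = 114500 L/s; C = (108000·5.300 + 6540·1650)/114500 = 99.21 µg/L.
Outfall 2: combined Q = 118600 L/s; C = (114500·99.21 + 4100·960.0)/118600 = 129.0 µg/L.

129 µg/L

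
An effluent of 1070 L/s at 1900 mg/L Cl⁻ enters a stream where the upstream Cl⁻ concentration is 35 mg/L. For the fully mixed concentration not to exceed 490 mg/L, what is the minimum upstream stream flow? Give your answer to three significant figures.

3320 L/s

Set C_mix = 490: (Q·35.00 + 1070·1900) / (Q + 1070) = 490
→ Q = 1070·(1900 − 490)/(490 − 35.00) = 3316 L/s.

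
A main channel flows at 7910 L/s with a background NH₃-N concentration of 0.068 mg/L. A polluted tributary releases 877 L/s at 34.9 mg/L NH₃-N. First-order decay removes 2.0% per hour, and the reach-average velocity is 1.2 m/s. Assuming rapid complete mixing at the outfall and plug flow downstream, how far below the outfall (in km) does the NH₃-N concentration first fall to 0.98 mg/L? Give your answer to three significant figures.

275 km

Mixed concentration C = ΣQC/ΣQ = (7910·0.06800 + 877.0·34.90) / 8787 = 31150/8787 = 3.544 mg/L.
2.0%/h lost → k = −ln(1 − 0.02) = 0.02020 h⁻¹.
Set 3.544·exp(−k·t) = 0.98 → t = ln(3.544/0.98)/k = 229100 s = 63.63 h.
Distance = v·t = 1.2·229100 = 274900 m = 274.9 km.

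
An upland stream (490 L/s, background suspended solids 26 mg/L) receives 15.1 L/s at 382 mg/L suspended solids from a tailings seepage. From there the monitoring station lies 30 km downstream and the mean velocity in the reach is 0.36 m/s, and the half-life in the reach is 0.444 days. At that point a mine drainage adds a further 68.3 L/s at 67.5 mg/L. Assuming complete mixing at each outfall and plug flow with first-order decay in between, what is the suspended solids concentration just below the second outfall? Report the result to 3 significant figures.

15.2 mg/L

Flow-weighted average: C = (490.0·26.00 + 15.10·382.0) / 505.1 = 18510/505.1 = 36.64 mg/L; combined flow 505.1 L/s.
Travel time t = 30·1000 / 0.36 = 83330 s = 23.15 h.
Half-life 0.444 d → k = ln 2 / 0.444 = 1.561 d⁻¹.
Decay over the reach: 36.64·exp(−kt) = 36.64·0.2219 = 8.129 mg/L.
Second outfall: C = (505.1·8.129 + 68.30·67.50)/573.4 = 15.20 mg/L.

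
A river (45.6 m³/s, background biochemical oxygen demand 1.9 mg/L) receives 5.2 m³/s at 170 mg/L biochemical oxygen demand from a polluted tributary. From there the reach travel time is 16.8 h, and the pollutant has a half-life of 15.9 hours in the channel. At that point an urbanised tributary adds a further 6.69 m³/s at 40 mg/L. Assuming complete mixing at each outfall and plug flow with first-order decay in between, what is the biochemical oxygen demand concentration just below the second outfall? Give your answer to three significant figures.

Conservation of mass: C = (45.60·1.900 + 5.200·170.0) / 50.80 = 970.6/50.80 = 19.11 mg/L; combined flow 50.80 m³/s.
Half-life 15.9 h → k = ln 2 / 15.9 = 0.04359 h⁻¹ = 1.046 d⁻¹.
After decay, C = 19.11 × e^(−kt) = 19.11 × 0.4808 = 9.186 mg/L.
At the second outfall, C = (50.80·9.186 + 6.690·40.00) / (50.80 + 6.690) = 12.77 mg/L.

12.8 mg/L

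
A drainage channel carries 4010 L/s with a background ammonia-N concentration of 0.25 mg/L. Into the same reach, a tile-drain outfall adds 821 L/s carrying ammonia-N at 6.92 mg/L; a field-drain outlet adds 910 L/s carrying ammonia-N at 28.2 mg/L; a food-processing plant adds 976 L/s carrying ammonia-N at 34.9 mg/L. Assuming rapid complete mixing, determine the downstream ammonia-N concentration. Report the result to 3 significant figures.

Flow-weighted average: C = (4010·0.2500 + 821.0·6.920 + 910.0·28.20 + 976.0·34.90) / 6717 = 66410/6717 = 9.887 mg/L.

9.89 mg/L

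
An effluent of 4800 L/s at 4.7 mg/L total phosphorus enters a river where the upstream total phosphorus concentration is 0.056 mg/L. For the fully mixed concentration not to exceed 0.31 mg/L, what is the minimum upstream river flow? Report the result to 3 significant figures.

83000 L/s

Set C_mix = 0.31: (Q·0.05600 + 4800·4.700) / (Q + 4800) = 0.31
→ Q = 4800·(4.700 − 0.31)/(0.31 − 0.05600) = 82960 L/s.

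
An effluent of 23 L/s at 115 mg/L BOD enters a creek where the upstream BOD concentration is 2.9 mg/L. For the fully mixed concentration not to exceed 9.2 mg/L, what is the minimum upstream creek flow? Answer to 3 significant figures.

386 L/s

Set C_mix = 9.2: (Q·2.900 + 23.00·115.0) / (Q + 23.00) = 9.2
→ Q = 23.00·(115.0 − 9.2)/(9.2 − 2.900) = 386.3 L/s.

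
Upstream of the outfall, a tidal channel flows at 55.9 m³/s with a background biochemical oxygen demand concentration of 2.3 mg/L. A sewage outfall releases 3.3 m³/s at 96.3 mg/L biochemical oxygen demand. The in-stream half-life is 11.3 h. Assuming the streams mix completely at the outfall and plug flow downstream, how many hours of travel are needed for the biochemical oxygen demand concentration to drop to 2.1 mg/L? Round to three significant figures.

Mass balance: C = (55.90·2.300 + 3.300·96.30) / 59.20 = 446.4/59.20 = 7.540 mg/L.
Half-life 11.3 h → k = ln 2 / 11.3 = 0.06134 h⁻¹ = 1.472 d⁻¹.
7.540·exp(−k·t) = 2.1 → t = ln(7.540/2.1)/k = 75020 s = 20.84 h.

20.8 h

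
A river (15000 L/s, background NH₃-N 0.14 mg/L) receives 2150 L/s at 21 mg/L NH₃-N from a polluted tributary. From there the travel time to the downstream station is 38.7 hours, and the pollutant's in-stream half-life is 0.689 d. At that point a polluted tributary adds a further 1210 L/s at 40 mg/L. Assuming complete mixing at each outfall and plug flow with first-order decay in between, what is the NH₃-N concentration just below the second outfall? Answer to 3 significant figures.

3.14 mg/L

After mixing, C = (15000·0.1400 + 2150·21.00) / 17150 = 47250/17150 = 2.755 mg/L; combined flow 17150 L/s.
Half-life 0.689 d → k = ln 2 / 0.689 = 1.006 d⁻¹.
Decay over the reach: 2.755·exp(−kt) = 2.755·0.1975 = 0.5440 mg/L.
At the second outfall, C = (17150·0.5440 + 1210·40.00) / (17150 + 1210) = 3.144 mg/L.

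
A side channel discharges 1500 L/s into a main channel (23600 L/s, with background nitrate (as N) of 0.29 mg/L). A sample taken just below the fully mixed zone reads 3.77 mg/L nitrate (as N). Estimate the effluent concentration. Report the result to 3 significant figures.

58.5 mg/L

Mass balance: 23600·0.2900 + 1500·Cₑ = 25100·3.770
→ Cₑ = (25100·3.770 − 23600·0.2900) / 1500 = 58.52 mg/L.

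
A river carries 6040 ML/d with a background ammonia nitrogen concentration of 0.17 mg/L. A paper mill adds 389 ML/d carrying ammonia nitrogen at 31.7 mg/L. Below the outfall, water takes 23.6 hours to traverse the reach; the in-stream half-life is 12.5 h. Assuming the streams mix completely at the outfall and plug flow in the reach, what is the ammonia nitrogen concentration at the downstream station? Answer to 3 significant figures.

0.561 mg/L

Mixed concentration C = ΣQC/ΣQ = (6040·0.1700 + 389.0·31.70) / 6429 = 13360/6429 = 2.078 mg/L.
Half-life 12.5 h → k = ln 2 / 12.5 = 0.05545 h⁻¹ = 1.331 d⁻¹.
First-order decay: C = 2.078·exp(−k·t) = 2.078·0.2702 = 0.5614 mg/L.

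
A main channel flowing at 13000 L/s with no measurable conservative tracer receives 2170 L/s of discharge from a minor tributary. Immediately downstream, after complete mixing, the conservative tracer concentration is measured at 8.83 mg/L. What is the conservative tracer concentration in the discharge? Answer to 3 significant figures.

Mass balance: 13000·0 + 2170·Cₑ = 15170·8.830
→ Cₑ = (15170·8.830 − 13000·0) / 2170 = 61.73 mg/L.

61.7 mg/L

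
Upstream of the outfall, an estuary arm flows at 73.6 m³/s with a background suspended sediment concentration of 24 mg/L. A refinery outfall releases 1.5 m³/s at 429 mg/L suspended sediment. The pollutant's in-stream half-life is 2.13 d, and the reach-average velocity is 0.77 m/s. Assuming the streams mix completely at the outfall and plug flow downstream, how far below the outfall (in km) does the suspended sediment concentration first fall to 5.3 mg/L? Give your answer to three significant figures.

368 km

After mixing, C = (73.60·24.00 + 1.500·429.0) / 75.10 = 2410/75.10 = 32.09 mg/L.
Half-life 2.13 d → k = ln 2 / 2.13 = 0.3254 d⁻¹.
Set 32.09·exp(−k·t) = 5.3 → t = ln(32.09/5.3)/k = 478100 s = 132.8 h.
Distance = v·t = 0.77·478100 = 368200 m = 368.2 km.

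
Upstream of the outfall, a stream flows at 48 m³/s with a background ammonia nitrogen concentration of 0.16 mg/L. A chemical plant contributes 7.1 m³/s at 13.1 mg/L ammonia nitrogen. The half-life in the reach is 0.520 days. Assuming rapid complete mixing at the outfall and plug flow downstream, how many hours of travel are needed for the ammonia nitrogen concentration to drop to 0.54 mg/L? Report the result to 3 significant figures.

Flow-weighted average: C = (48.00·0.1600 + 7.100·13.10) / 55.10 = 100.7/55.10 = 1.827 mg/L.
Half-life 0.520 d → k = ln 2 / 0.520 = 1.333 d⁻¹.
1.827·exp(−k·t) = 0.54 → t = ln(1.827/0.54)/k = 79020 s = 21.95 h.

21.9 h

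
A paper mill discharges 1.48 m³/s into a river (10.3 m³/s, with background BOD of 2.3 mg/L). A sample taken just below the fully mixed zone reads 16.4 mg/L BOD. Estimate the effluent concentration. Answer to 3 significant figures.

Mass balance: 10.30·2.300 + 1.480·Cₑ = 11.78·16.40
→ Cₑ = (11.78·16.40 − 10.30·2.300) / 1.480 = 114.5 mg/L.

115 mg/L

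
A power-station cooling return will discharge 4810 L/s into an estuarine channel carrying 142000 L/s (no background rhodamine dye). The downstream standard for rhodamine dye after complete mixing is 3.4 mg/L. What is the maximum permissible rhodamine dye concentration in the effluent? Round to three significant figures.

At the limit, (Qr·Cr + Qe·Cₑ)/(Qr + Qe) = 3.4:
Cₑ = (146800·3.4 − 142000·0) / 4810 = 103.8 mg/L.

104 mg/L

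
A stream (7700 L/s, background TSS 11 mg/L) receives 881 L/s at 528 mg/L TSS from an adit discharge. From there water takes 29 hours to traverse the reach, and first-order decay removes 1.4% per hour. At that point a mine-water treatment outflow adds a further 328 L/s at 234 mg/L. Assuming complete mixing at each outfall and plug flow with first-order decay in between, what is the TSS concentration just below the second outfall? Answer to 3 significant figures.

49.6 mg/L

After mixing, C = (7700·11.00 + 881.0·528.0) / 8581 = 549900/8581 = 64.08 mg/L; combined flow 8581 L/s.
1.4%/h lost → k = −ln(1 − 0.014) = 0.01410 h⁻¹.
First-order decay: C = 64.08·exp(−k·t) = 64.08·0.6644 = 42.57 mg/L.
Second outfall: C = (8581·42.57 + 328.0·234.0)/8909 = 49.62 mg/L.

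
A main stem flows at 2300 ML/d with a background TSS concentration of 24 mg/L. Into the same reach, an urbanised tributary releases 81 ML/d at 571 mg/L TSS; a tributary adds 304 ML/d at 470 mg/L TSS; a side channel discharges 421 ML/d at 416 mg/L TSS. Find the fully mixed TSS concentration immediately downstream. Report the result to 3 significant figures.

After mixing, C = (2300·24.00 + 81.00·571.0 + 304.0·470.0 + 421.0·416.0) / 3106 = 419500/3106 = 135.1 mg/L.

135 mg/L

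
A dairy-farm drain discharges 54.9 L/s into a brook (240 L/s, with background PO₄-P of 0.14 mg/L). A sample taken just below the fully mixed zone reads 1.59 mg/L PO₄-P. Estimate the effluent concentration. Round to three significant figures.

Mass balance: 240.0·0.1400 + 54.90·Cₑ = 294.9·1.590
→ Cₑ = (294.9·1.590 − 240.0·0.1400) / 54.90 = 7.929 mg/L.

7.93 mg/L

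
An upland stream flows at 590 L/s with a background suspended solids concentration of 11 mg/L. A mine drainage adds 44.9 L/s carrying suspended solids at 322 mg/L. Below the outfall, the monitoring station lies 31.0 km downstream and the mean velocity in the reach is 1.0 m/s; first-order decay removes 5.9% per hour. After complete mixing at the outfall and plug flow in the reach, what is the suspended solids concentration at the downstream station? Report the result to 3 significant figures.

19.5 mg/L

After mixing, C = (590.0·11.00 + 44.90·322.0) / 634.9 = 20950/634.9 = 32.99 mg/L.
Travel time t = 31.0·1000 / 1.0 = 31000 s = 8.611 h.
5.9%/h lost → k = −ln(1 − 0.059) = 0.06081 h⁻¹.
Applying C = C₀e^(−kt): 32.99 × 0.5923 = 19.54 mg/L.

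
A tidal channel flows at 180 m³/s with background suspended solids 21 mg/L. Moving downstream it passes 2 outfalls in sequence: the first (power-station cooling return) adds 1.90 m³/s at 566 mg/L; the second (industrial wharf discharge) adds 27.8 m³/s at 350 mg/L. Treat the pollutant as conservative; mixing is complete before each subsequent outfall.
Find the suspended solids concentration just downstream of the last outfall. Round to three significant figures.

69.6 mg/L

After outfall 1: Q = 180.0 + 1.900 = 181.9 m³/s; C = (180.0·21.00 + 1.900·566.0)/181.9 = 26.69 mg/L.
After outfall 2: Q = 181.9 + 27.80 = 209.7 m³/s; C = (181.9·26.69 + 27.80·350.0)/209.7 = 69.55 mg/L.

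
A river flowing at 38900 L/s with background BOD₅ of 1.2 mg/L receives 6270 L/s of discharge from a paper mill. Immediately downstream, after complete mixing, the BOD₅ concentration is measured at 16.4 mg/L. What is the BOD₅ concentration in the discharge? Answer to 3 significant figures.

111 mg/L

Mass balance: 38900·1.200 + 6270·Cₑ = 45170·16.40
→ Cₑ = (45170·16.40 − 38900·1.200) / 6270 = 110.7 mg/L.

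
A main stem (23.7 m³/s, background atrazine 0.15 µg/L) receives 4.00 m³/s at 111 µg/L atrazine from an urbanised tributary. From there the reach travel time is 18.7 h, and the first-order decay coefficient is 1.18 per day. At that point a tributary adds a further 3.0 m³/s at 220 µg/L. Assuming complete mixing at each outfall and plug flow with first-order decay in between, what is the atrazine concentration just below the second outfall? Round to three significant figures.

After mixing, C = (23.70·0.1500 + 4.000·111.0) / 27.70 = 447.6/27.70 = 16.16 µg/L; combined flow 27.70 m³/s.
Decay over the reach: 16.16·exp(−kt) = 16.16·0.3988 = 6.443 µg/L.
At the second outfall, C = (27.70·6.443 + 3.000·220.0) / (27.70 + 3.000) = 27.31 µg/L.

27.3 µg/L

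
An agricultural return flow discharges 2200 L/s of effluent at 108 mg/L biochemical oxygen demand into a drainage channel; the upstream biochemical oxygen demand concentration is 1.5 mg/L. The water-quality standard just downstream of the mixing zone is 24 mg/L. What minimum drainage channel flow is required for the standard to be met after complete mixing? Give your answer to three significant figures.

Set C_mix = 24: (Q·1.500 + 2200·108.0) / (Q + 2200) = 24
→ Q = 2200·(108.0 − 24)/(24 − 1.500) = 8213 L/s.

8210 L/s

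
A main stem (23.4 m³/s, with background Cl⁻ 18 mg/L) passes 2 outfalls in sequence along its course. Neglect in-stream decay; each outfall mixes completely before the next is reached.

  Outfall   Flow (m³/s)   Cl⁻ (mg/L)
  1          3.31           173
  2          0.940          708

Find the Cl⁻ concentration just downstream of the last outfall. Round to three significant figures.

60.0 mg/L

After outfall 1: Q = 23.40 + 3.310 = 26.71 m³/s; C = (23.40·18.00 + 3.310·173.0)/26.71 = 37.21 mg/L.
After outfall 2: Q = 26.71 + 0.9400 = 27.65 m³/s; C = (26.71·37.21 + 0.9400·708.0)/27.65 = 60.01 mg/L.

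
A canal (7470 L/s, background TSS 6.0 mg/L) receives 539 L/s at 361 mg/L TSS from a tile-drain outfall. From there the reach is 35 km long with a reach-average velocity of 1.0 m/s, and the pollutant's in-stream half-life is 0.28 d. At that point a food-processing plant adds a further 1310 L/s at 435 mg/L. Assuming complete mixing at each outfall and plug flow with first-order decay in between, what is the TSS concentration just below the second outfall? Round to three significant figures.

70.6 mg/L

Mass balance: C = (7470·6.000 + 539.0·361.0) / 8009 = 239400/8009 = 29.89 mg/L; combined flow 8009 L/s.
Travel time t = 35·1000 / 1.0 = 35000 s = 9.722 h.
Half-life 0.28 d → k = ln 2 / 0.28 = 2.476 d⁻¹.
Decay over the reach: 29.89·exp(−kt) = 29.89·0.3668 = 10.97 mg/L.
At the second outfall, C = (8009·10.97 + 1310·435.0) / (8009 + 1310) = 70.57 mg/L.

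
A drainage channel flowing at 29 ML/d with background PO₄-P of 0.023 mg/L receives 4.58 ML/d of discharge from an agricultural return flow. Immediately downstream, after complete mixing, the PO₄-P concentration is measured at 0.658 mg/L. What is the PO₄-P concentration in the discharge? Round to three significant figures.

Mass balance: 29.00·0.02300 + 4.580·Cₑ = 33.58·0.6580
→ Cₑ = (33.58·0.6580 − 29.00·0.02300) / 4.580 = 4.679 mg/L.

4.68 mg/L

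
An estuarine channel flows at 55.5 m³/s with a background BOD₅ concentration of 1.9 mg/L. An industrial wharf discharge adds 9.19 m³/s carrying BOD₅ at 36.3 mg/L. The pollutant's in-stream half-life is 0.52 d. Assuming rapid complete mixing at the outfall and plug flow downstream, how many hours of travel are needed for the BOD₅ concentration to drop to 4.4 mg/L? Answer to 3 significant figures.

Conservation of mass: C = (55.50·1.900 + 9.190·36.30) / 64.69 = 439.0/64.69 = 6.787 mg/L.
Half-life 0.52 d → k = ln 2 / 0.52 = 1.333 d⁻¹.
6.787·exp(−k·t) = 4.4 → t = ln(6.787/4.4)/k = 28090 s = 7.803 h.

7.80 h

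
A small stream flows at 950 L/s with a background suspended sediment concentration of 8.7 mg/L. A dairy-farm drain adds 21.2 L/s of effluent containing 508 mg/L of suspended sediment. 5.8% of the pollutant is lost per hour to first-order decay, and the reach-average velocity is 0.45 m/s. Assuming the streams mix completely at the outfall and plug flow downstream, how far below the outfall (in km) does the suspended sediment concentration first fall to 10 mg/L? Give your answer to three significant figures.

Mass balance: C = (950.0·8.700 + 21.20·508.0) / 971.2 = 19030/971.2 = 19.60 mg/L.
5.8%/h lost → k = −ln(1 − 0.058) = 0.05975 h⁻¹.
Set 19.60·exp(−k·t) = 10 → t = ln(19.60/10)/k = 40540 s = 11.26 h.
Distance = v·t = 0.45·40540 = 18240 m = 18.24 km.

18.2 km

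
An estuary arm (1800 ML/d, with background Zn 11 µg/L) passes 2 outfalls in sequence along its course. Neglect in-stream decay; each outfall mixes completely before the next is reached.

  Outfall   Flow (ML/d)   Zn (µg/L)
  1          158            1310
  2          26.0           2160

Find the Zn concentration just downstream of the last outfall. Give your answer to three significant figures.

143 µg/L

Outfall 1: combined Q = 1958 ML/d; C = (1800·11.00 + 158.0·1310)/1958 = 115.8 µg/L.
Outfall 2: combined Q = 1984 ML/d; C = (1958·115.8 + 26.00·2160)/1984 = 142.6 µg/L.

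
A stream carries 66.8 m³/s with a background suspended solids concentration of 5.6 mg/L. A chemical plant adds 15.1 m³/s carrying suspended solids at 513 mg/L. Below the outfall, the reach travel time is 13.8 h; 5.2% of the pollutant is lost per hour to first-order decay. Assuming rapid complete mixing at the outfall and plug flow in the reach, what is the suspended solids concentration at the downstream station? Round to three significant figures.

47.5 mg/L

Flow-weighted average: C = (66.80·5.600 + 15.10·513.0) / 81.90 = 8120/81.90 = 99.15 mg/L.
5.2%/h lost → k = −ln(1 − 0.052) = 0.05340 h⁻¹.
After decay, C = 99.15 × e^(−kt) = 99.15 × 0.4786 = 47.45 mg/L.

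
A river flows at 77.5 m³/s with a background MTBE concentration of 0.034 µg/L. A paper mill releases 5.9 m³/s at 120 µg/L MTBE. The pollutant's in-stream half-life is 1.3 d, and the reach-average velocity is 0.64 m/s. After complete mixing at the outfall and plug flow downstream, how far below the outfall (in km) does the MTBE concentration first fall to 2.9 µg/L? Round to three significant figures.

112 km

Mixed concentration C = ΣQC/ΣQ = (77.50·0.03400 + 5.900·120.0) / 83.40 = 710.6/83.40 = 8.521 µg/L.
Half-life 1.3 d → k = ln 2 / 1.3 = 0.5332 d⁻¹.
Set 8.521·exp(−k·t) = 2.9 → t = ln(8.521/2.9)/k = 174700 s = 48.51 h.
Distance = v·t = 0.64·174700 = 111800 m = 111.8 km.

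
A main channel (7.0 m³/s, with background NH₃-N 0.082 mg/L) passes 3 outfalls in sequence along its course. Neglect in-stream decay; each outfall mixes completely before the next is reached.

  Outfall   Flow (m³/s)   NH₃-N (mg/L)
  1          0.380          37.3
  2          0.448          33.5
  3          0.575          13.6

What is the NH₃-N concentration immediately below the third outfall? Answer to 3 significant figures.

4.47 mg/L

Below outfall 1: Q → 7.380 m³/s, C = (7.000·0.08200 + 0.3800·37.30)/7.380 = 1.998 mg/L.
Below outfall 2: Q → 7.828 m³/s, C = (7.380·1.998 + 0.4480·33.50)/7.828 = 3.801 mg/L.
Below outfall 3: Q → 8.403 m³/s, C = (7.828·3.801 + 0.5750·13.60)/8.403 = 4.472 mg/L.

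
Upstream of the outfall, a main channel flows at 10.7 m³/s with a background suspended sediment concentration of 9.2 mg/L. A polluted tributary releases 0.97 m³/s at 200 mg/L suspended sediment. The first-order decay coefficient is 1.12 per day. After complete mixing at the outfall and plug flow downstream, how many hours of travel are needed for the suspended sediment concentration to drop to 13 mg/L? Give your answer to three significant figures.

Mass balance: C = (10.70·9.200 + 0.9700·200.0) / 11.67 = 292.4/11.67 = 25.06 mg/L.
25.06·exp(−k·t) = 13 → t = ln(25.06/13)/k = 50630 s = 14.06 h.

14.1 h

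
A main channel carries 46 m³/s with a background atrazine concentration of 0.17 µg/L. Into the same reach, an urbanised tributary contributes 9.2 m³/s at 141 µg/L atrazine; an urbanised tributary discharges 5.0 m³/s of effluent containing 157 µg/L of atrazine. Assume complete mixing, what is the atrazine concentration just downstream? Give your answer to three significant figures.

34.7 µg/L

After mixing, C = (46.00·0.1700 + 9.200·141.0 + 5.000·157.0) / 60.20 = 2090/60.20 = 34.72 µg/L.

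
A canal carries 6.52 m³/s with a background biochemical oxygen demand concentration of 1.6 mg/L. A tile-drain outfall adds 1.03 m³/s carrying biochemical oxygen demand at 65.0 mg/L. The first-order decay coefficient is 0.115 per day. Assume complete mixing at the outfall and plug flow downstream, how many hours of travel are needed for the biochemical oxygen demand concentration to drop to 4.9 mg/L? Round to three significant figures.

154 h

Mixed concentration C = ΣQC/ΣQ = (6.520·1.600 + 1.030·65.00) / 7.550 = 77.38/7.550 = 10.25 mg/L.
10.25·exp(−k·t) = 4.9 → t = ln(10.25/4.9)/k = 554400 s = 154.0 h.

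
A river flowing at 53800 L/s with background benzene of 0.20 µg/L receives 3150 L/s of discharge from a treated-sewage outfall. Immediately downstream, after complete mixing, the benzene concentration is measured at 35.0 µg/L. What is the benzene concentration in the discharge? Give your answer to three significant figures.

Mass balance: 53800·0.2000 + 3150·Cₑ = 56950·35.00
→ Cₑ = (56950·35.00 − 53800·0.2000) / 3150 = 629.4 µg/L.

629 µg/L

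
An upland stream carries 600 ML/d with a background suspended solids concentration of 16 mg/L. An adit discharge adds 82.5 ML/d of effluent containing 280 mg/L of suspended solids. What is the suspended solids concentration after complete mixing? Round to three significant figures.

Mass balance: C = (600.0·16.00 + 82.50·280.0) / 682.5 = 32700/682.5 = 47.91 mg/L.

47.9 mg/L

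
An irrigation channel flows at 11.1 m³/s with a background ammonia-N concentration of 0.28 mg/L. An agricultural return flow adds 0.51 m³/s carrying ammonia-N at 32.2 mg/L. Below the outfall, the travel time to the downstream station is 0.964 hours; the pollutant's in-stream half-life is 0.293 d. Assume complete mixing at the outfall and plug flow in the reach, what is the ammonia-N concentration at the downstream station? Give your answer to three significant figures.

Flow-weighted average: C = (11.10·0.2800 + 0.5100·32.20) / 11.61 = 19.53/11.61 = 1.682 mg/L.
Half-life 0.293 d → k = ln 2 / 0.293 = 2.366 d⁻¹.
First-order decay: C = 1.682·exp(−k·t) = 1.682·0.9094 = 1.530 mg/L.

1.53 mg/L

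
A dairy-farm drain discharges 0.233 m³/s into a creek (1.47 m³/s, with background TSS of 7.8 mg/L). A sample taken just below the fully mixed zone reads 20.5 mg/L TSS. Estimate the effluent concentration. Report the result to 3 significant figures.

Mass balance: 1.470·7.800 + 0.2330·Cₑ = 1.703·20.50
→ Cₑ = (1.703·20.50 − 1.470·7.800) / 0.2330 = 100.6 mg/L.

101 mg/L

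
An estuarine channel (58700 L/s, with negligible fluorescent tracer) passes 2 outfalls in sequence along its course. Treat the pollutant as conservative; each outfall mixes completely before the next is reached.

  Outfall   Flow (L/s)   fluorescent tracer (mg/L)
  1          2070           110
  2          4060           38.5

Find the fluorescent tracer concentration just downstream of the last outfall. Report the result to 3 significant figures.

Below outfall 1: Q → 60770 L/s, C = (58700·0 + 2070·110.0)/60770 = 3.747 mg/L.
Below outfall 2: Q → 64830 L/s, C = (60770·3.747 + 4060·38.50)/64830 = 5.923 mg/L.

5.92 mg/L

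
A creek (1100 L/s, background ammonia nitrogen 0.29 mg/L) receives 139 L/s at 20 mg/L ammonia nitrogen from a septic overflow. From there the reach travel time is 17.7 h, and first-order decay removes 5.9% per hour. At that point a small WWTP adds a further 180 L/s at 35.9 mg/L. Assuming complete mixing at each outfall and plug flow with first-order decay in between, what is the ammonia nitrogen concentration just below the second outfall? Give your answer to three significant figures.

5.30 mg/L

Mass balance: C = (1100·0.2900 + 139.0·20.00) / 1239 = 3099/1239 = 2.501 mg/L; combined flow 1239 L/s.
5.9%/h lost → k = −ln(1 − 0.059) = 0.06081 h⁻¹.
Decay over the reach: 2.501·exp(−kt) = 2.501·0.3408 = 0.8525 mg/L.
Second outfall: C = (1239·0.8525 + 180.0·35.90)/1419 = 5.298 mg/L.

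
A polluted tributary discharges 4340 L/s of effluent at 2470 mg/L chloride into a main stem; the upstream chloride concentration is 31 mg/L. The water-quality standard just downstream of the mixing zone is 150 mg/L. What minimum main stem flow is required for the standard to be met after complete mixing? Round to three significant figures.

Set C_mix = 150: (Q·31.00 + 4340·2470) / (Q + 4340) = 150
→ Q = 4340·(2470 − 150)/(150 − 31.00) = 84610 L/s.

84600 L/s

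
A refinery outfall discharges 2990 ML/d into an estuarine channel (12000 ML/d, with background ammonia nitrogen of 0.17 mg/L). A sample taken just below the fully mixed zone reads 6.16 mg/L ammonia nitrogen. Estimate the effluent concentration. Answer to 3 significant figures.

30.2 mg/L

Mass balance: 12000·0.1700 + 2990·Cₑ = 14990·6.160
→ Cₑ = (14990·6.160 − 12000·0.1700) / 2990 = 30.20 mg/L.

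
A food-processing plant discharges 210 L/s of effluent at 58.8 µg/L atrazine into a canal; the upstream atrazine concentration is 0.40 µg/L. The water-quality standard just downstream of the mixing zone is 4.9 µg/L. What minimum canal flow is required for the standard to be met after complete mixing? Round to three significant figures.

2520 L/s

Set C_mix = 4.9: (Q·0.4000 + 210.0·58.80) / (Q + 210.0) = 4.9
→ Q = 210.0·(58.80 − 4.9)/(4.9 − 0.4000) = 2515 L/s.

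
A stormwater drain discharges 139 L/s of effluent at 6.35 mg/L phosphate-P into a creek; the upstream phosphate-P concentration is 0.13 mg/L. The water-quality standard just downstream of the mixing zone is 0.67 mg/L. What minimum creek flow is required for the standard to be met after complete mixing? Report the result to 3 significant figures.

Set C_mix = 0.67: (Q·0.1300 + 139.0·6.350) / (Q + 139.0) = 0.67
→ Q = 139.0·(6.350 − 0.67)/(0.67 − 0.1300) = 1462 L/s.

1460 L/s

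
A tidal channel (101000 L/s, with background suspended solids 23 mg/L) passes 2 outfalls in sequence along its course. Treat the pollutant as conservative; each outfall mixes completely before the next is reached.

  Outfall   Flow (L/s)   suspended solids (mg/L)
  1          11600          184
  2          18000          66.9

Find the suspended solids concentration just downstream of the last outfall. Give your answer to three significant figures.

43.4 mg/L

After outfall 1: Q = 101000 + 11600 = 112600 L/s; C = (101000·23.00 + 11600·184.0)/112600 = 39.59 mg/L.
After outfall 2: Q = 112600 + 18000 = 130600 L/s; C = (112600·39.59 + 18000·66.90)/130600 = 43.35 mg/L.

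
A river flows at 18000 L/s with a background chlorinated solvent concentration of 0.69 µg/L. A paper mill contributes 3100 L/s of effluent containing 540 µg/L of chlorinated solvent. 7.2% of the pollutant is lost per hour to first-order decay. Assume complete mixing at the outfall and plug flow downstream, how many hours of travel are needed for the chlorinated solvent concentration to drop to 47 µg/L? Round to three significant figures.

Mixed concentration C = ΣQC/ΣQ = (18000·0.6900 + 3100·540.0) / 21100 = 1686000/21100 = 79.93 µg/L.
7.2%/h lost → k = −ln(1 − 0.072) = 0.07472 h⁻¹.
79.93·exp(−k·t) = 47 → t = ln(79.93/47)/k = 25580 s = 7.105 h.

7.11 h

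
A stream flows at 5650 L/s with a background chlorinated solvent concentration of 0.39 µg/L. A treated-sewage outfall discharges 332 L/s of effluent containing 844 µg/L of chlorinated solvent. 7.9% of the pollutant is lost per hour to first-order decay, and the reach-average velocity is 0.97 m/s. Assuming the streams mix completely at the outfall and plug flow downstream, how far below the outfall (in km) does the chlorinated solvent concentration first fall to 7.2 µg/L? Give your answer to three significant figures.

Mass balance: C = (5650·0.3900 + 332.0·844.0) / 5982 = 282400/5982 = 47.21 µg/L.
7.9%/h lost → k = −ln(1 − 0.079) = 0.08230 h⁻¹.
Set 47.21·exp(−k·t) = 7.2 → t = ln(47.21/7.2)/k = 82260 s = 22.85 h.
Distance = v·t = 0.97·82260 = 79800 m = 79.80 km.

79.8 km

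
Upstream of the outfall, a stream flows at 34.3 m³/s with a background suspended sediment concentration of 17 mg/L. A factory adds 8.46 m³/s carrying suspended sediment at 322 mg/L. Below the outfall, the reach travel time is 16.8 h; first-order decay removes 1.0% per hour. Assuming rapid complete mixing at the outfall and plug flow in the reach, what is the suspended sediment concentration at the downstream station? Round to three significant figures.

Conservation of mass: C = (34.30·17.00 + 8.460·322.0) / 42.76 = 3307/42.76 = 77.34 mg/L.
1.0%/h lost → k = −ln(1 − 0.01) = 0.01005 h⁻¹.
Applying C = C₀e^(−kt): 77.34 × 0.8446 = 65.33 mg/L.

65.3 mg/L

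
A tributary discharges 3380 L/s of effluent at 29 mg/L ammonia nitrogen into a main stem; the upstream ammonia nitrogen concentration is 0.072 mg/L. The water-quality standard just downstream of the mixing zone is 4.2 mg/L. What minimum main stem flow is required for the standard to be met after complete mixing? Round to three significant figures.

Set C_mix = 4.2: (Q·0.07200 + 3380·29.00) / (Q + 3380) = 4.2
→ Q = 3380·(29.00 − 4.2)/(4.2 − 0.07200) = 20310 L/s.

20300 L/s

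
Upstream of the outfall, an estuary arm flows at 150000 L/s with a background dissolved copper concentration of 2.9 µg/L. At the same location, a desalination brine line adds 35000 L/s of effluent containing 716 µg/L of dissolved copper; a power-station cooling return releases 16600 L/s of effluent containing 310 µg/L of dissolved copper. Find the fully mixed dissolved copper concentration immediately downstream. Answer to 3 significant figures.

152 µg/L

Mixed concentration C = ΣQC/ΣQ = (150000·2.900 + 35000·716.0 + 16600·310.0) / 201600 = 30640000/201600 = 152.0 µg/L.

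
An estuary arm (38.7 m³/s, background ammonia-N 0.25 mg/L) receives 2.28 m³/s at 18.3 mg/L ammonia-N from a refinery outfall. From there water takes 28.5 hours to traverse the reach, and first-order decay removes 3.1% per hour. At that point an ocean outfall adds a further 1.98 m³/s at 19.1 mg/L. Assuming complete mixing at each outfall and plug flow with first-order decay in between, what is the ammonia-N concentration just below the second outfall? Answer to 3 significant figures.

1.37 mg/L

After mixing, C = (38.70·0.2500 + 2.280·18.30) / 40.98 = 51.40/40.98 = 1.254 mg/L; combined flow 40.98 m³/s.
3.1%/h lost → k = −ln(1 − 0.031) = 0.03149 h⁻¹.
After decay, C = 1.254 × e^(−kt) = 1.254 × 0.4076 = 0.5112 mg/L.
At the second outfall, C = (40.98·0.5112 + 1.980·19.10) / (40.98 + 1.980) = 1.368 mg/L.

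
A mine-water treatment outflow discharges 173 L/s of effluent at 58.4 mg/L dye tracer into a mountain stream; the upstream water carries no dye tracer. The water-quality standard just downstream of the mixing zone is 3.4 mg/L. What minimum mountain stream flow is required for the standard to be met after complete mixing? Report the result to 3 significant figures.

Set C_mix = 3.4: (Q·0 + 173.0·58.40) / (Q + 173.0) = 3.4
→ Q = 173.0·(58.40 − 3.4)/(3.4 − 0) = 2799 L/s.

2800 L/s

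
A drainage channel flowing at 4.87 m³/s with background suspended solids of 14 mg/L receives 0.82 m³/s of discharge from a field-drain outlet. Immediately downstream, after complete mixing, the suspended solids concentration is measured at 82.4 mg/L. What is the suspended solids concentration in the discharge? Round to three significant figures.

Mass balance: 4.870·14.00 + 0.8200·Cₑ = 5.690·82.40
→ Cₑ = (5.690·82.40 − 4.870·14.00) / 0.8200 = 488.6 mg/L.

489 mg/L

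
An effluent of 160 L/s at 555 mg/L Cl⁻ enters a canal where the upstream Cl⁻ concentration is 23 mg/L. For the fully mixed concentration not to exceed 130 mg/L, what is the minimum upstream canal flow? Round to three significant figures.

636 L/s

Set C_mix = 130: (Q·23.00 + 160.0·555.0) / (Q + 160.0) = 130
→ Q = 160.0·(555.0 − 130)/(130 − 23.00) = 635.5 L/s.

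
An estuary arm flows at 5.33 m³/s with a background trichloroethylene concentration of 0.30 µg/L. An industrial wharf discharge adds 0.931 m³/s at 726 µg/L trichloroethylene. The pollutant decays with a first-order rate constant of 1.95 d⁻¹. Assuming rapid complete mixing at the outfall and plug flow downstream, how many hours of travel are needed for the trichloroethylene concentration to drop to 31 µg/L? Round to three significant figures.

Mixed concentration C = ΣQC/ΣQ = (5.330·0.3000 + 0.9310·726.0) / 6.261 = 677.5/6.261 = 108.2 µg/L.
108.2·exp(−k·t) = 31 → t = ln(108.2/31)/k = 55390 s = 15.39 h.

15.4 h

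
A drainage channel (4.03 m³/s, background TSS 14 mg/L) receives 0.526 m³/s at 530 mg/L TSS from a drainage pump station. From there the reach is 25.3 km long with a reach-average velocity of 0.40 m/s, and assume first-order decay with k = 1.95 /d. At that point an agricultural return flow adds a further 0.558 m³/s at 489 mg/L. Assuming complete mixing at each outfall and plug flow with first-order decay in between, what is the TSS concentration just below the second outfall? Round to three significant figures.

Flow-weighted average: C = (4.030·14.00 + 0.5260·530.0) / 4.556 = 335.2/4.556 = 73.57 mg/L; combined flow 4.556 m³/s.
Travel time t = 25.3·1000 / 0.40 = 63250 s = 17.57 h.
After decay, C = 73.57 × e^(−kt) = 73.57 × 0.2399 = 17.65 mg/L.
Second outfall: C = (4.556·17.65 + 0.5580·489.0)/5.114 = 69.08 mg/L.

69.1 mg/L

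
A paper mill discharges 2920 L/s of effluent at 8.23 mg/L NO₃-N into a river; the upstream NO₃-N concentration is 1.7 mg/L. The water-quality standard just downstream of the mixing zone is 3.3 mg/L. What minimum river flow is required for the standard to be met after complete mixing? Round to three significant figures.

9000 L/s

Set C_mix = 3.3: (Q·1.700 + 2920·8.230) / (Q + 2920) = 3.3
→ Q = 2920·(8.230 − 3.3)/(3.3 − 1.700) = 8997 L/s.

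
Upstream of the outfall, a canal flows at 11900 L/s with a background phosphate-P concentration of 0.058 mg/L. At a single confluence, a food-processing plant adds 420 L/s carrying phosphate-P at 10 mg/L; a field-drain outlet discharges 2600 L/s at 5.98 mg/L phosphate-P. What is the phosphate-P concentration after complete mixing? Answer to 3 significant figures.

1.37 mg/L

After mixing, C = (11900·0.05800 + 420.0·10.00 + 2600·5.980) / 14920 = 20440/14920 = 1.370 mg/L.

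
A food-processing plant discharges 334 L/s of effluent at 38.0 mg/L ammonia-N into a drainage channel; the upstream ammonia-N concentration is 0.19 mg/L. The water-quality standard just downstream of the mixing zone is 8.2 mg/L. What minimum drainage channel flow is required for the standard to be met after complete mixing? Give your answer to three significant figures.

1240 L/s

Set C_mix = 8.2: (Q·0.1900 + 334.0·38.00) / (Q + 334.0) = 8.2
→ Q = 334.0·(38.00 − 8.2)/(8.2 − 0.1900) = 1243 L/s.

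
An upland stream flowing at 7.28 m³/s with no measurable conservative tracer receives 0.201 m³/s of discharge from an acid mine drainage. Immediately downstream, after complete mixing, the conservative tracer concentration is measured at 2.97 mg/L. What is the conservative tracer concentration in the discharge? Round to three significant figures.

Mass balance: 7.280·0 + 0.2010·Cₑ = 7.481·2.970
→ Cₑ = (7.481·2.970 − 7.280·0) / 0.2010 = 110.5 mg/L.

111 mg/L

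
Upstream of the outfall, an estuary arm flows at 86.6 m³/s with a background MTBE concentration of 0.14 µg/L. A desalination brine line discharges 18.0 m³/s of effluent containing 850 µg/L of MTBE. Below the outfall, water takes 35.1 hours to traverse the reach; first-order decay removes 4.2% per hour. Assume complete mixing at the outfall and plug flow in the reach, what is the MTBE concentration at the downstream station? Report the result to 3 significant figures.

32.5 µg/L

Conservation of mass: C = (86.60·0.1400 + 18.00·850.0) / 104.6 = 15310/104.6 = 146.4 µg/L.
4.2%/h lost → k = −ln(1 − 0.042) = 0.04291 h⁻¹.
Applying C = C₀e^(−kt): 146.4 × 0.2218 = 32.47 µg/L.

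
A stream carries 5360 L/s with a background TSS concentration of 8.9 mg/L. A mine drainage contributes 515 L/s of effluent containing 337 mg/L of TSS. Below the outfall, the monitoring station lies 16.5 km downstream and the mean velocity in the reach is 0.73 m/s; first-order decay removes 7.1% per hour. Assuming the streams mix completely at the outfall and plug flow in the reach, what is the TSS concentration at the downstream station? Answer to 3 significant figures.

23.7 mg/L

Conservation of mass: C = (5360·8.900 + 515.0·337.0) / 5875 = 221300/5875 = 37.66 mg/L.
Travel time t = 16.5·1000 / 0.73 = 22600 s = 6.279 h.
7.1%/h lost → k = −ln(1 − 0.071) = 0.07365 h⁻¹.
After decay, C = 37.66 × e^(−kt) = 37.66 × 0.6298 = 23.72 mg/L.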